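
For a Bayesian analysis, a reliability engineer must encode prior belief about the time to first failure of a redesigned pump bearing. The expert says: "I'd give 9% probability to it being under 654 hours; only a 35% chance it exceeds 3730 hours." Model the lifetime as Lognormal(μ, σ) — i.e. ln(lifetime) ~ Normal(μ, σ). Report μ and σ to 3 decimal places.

If T ~ Lognormal(μ,σ) then ln T ~ Normal(μ,σ), so the p-quantile of ln T is μ + z_p·σ.
ln(654) = 6.483 and ln(3730) = 8.224; z_{0.09} = -1.341, z_{0.65} = 0.3853.
σ = (8.224 − 6.483)/(0.3853 − (-1.341)) = 1.009.
μ = 6.483 − (-1.341)·1.009 = 7.835.

μ ≈ 7.835, σ ≈ 1.009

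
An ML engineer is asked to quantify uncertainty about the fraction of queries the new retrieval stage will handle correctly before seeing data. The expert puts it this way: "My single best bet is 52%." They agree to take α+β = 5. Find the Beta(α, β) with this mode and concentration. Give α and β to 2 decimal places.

α = 2.56, β = 2.44

For α,β > 1 the Beta mode is (α−1)/(α+β−2). With α+β = 5, the mode is (α−1)/3.
Set (α−1)/3 = 0.52 → α = 1 + 0.52·3 = 2.56.
β = 5 − α = 2.44.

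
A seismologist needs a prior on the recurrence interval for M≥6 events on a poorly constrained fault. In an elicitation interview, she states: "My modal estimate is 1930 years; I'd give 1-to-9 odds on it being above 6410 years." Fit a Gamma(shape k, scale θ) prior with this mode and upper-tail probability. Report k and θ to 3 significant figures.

k ≈ 2.31, θ ≈ 1480

Gamma(k,θ) with k>1 has mode (k−1)θ, so θ = 1930/(k−1).
Need P(X < 6410) = 0.9 with θ tied to k this way. Start at k = 2, θ = 1930: P(X<6410) ≈ 0.844.
Too low — raise k to concentrate. Iterating converges to k ≈ 2.31.
Then θ = 1930/(2.31−1) ≈ 1480.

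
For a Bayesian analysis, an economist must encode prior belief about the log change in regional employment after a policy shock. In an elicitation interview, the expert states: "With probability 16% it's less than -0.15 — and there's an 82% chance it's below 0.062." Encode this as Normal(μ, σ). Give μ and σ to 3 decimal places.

μ = -0.040, σ = 0.111

For Normal(μ,σ), the p-quantile is μ + z_p·σ. Here z_{0.16} = -0.9945, z_{0.82} = 0.9154.
So -0.15 = μ − 0.9945σ and 0.062 = μ + 0.9154σ.
Subtracting: σ = (0.062 − -0.15)/(0.9154 − (-0.9945)) = 0.111.
Then μ = -0.15 − (-0.9945)·0.111 = -0.040.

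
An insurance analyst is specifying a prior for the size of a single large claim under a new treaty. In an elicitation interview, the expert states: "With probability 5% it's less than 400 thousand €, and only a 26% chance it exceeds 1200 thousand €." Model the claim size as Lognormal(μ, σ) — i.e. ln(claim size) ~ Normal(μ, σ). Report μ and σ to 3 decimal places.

μ ≈ 6.781, σ ≈ 0.480

If T ~ Lognormal(μ,σ) then ln T ~ Normal(μ,σ), so the p-quantile of ln T is μ + z_p·σ.
ln(400) = 5.991 and ln(1200) = 7.09; z_{0.05} = -1.645, z_{0.74} = 0.6433.
σ = (7.09 − 5.991)/(0.6433 − (-1.645)) = 0.480.
μ = 5.991 − (-1.645)·0.480 = 6.781.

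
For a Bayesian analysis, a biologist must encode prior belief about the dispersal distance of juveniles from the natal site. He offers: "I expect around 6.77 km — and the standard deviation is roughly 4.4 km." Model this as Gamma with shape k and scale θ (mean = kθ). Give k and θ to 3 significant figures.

k ≈ 2.37, θ ≈ 2.86

For Gamma(k, scale θ): mean = kθ, variance = kθ², so CV = 1/√k.
CV = SD/mean = 4.4/6.77 = 0.6499, hence k = 1/CV² = 2.37.
Then θ = mean/k = 6.77/2.37 = 2.86.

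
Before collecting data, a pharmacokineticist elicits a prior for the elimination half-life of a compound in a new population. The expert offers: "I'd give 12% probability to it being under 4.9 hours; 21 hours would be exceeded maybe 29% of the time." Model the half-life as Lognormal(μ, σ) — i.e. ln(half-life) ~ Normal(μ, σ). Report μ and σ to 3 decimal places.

μ ≈ 2.579, σ ≈ 0.842

If T ~ Lognormal(μ,σ) then ln T ~ Normal(μ,σ), so the p-quantile of ln T is μ + z_p·σ.
ln(4.9) = 1.589 and ln(21) = 3.045; z_{0.12} = -1.175, z_{0.71} = 0.5534.
σ = (3.045 − 1.589)/(0.5534 − (-1.175)) = 0.842.
μ = 1.589 − (-1.175)·0.842 = 2.579.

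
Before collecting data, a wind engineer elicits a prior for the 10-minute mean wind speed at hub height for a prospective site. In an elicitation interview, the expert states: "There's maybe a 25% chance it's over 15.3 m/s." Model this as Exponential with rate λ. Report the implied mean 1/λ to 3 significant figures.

mean ≈ 11 m/s

P(T > 15.3) = e^(−λ·15.3) = 0.25, so λ = −ln(0.25)/15.3 = 0.0906.
Mean = 1/λ = 11 m/s.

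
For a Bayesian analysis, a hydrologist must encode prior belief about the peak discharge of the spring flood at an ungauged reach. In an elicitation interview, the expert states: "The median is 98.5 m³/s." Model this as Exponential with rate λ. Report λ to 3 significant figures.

λ ≈ 0.00704

Exponential median = ln 2 / λ, so λ = ln 2 / 98.5 = 0.00704.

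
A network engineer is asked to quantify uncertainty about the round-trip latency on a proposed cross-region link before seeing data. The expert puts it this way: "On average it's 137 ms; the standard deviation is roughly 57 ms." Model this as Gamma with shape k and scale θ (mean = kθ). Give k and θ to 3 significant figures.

k ≈ 5.78, θ ≈ 23.7

For Gamma(k, scale θ): mean = kθ, variance = kθ², so CV = 1/√k.
CV = SD/mean = 57/137 = 0.4161, hence k = 1/CV² = 5.78.
Then θ = mean/k = 137/5.78 = 23.7.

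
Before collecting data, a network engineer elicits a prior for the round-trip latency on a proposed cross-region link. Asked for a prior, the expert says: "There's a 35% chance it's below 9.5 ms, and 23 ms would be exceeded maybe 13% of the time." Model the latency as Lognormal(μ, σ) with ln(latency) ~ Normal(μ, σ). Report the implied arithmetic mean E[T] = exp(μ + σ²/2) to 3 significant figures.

If T ~ Lognormal(μ,σ) then ln T ~ Normal(μ,σ), so the p-quantile of ln T is μ + z_p·σ.
ln(9.5) = 2.251 and ln(23) = 3.135; z_{0.35} = -0.3853, z_{0.87} = 1.126.
σ = (3.135 − 2.251)/(1.126 − (-0.3853)) = 0.585.
μ = 2.251 − (-0.3853)·0.585 = 2.477.
E[T] = exp(μ + σ²/2) = exp(2.477 + 0.1711) = 14.1 ms.

E[T] ≈ 14.1 ms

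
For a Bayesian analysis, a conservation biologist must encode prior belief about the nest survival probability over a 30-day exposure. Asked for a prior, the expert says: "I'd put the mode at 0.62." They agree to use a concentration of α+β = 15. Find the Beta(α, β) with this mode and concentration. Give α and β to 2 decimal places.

For α,β > 1 the Beta mode is (α−1)/(α+β−2). With α+β = 15, the mode is (α−1)/13.
Set (α−1)/13 = 0.62 → α = 1 + 0.62·13 = 9.06.
β = 15 − α = 5.94.

α = 9.06, β = 5.94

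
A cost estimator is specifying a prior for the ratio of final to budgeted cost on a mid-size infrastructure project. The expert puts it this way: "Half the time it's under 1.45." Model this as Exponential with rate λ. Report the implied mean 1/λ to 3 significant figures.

mean ≈ 2.09

Exponential median = ln 2 / λ, so λ = ln 2 / 1.45 = 0.478.
Mean = 1/λ = 2.09.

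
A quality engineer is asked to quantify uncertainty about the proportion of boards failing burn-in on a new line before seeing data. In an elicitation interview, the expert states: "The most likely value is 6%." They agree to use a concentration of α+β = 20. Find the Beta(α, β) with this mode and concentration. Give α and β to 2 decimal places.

α = 2.08, β = 17.92

For α,β > 1 the Beta mode is (α−1)/(α+β−2). With α+β = 20, the mode is (α−1)/18.
Set (α−1)/18 = 0.06 → α = 1 + 0.06·18 = 2.08.
β = 20 − α = 17.92.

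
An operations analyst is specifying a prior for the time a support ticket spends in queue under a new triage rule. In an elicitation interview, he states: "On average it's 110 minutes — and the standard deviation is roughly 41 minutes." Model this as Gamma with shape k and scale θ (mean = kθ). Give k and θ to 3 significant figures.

For Gamma(k, scale θ): mean = kθ, variance = kθ², so CV = 1/√k.
CV = SD/mean = 41/110 = 0.3727, hence k = 1/CV² = 7.2.
Then θ = mean/k = 110/7.2 = 15.3.

k ≈ 7.2, θ ≈ 15.3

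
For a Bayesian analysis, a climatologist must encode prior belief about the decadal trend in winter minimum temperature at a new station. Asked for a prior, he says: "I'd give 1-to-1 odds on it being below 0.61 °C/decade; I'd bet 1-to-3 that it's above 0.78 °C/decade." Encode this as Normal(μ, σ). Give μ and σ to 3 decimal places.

The p-quantile of Normal(μ,σ) is μ + z_p·σ, with z_{0.5} = 0 and z_{0.75} = 0.6745.
Eliminate σ: μ = (z₂·x₁ − z₁·x₂)/(z₂ − z₁) = (0.6745·0.61 − (0)·0.78)/0.6745 = 0.610.
Then σ = (x₂ − x₁)/(z₂ − z₁) = (0.78 − 0.61)/0.6745 = 0.252.

μ = 0.610, σ = 0.252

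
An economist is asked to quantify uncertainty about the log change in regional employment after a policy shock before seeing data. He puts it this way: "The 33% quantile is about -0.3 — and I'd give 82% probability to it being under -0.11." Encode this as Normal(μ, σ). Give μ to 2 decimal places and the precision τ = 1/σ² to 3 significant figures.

For Normal(μ,σ), the p-quantile is μ + z_p·σ. Here z_{0.33} = -0.4399, z_{0.82} = 0.9154.
So -0.3 = μ − 0.4399σ and -0.11 = μ + 0.9154σ.
Subtracting: σ = (-0.11 − -0.3)/(0.9154 − (-0.4399)) = 0.14.
Then μ = -0.3 − (-0.4399)·0.14 = -0.24.
Precision τ = 1/σ² = 1/0.1402² = 50.9.

μ = -0.24, τ = 50.9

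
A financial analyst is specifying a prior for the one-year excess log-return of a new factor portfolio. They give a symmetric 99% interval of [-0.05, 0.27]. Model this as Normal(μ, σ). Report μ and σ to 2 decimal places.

A symmetric 99% interval runs μ ± z·σ with z = 2.576.
Half-width = 0.16, so σ = 0.16/2.576 = 0.06.
μ is the interval midpoint, 0.11.

μ = 0.11, σ = 0.06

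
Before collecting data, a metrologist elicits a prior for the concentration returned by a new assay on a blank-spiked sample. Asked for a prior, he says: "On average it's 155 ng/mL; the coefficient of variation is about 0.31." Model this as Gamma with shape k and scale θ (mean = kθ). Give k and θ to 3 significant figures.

k ≈ 10.4, θ ≈ 14.9

For Gamma(k, scale θ): mean = kθ, variance = kθ², so CV = 1/√k.
CV = 0.31, hence k = 1/CV² = 10.4.
Then θ = mean/k = 155/10.4 = 14.9.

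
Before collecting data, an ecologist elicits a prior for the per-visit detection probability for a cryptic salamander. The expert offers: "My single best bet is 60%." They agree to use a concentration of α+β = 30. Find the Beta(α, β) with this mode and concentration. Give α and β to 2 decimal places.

α = 17.80, β = 12.20

For α,β > 1 the Beta mode is (α−1)/(α+β−2). With α+β = 30, the mode is (α−1)/28.
Set (α−1)/28 = 0.6 → α = 1 + 0.6·28 = 17.80.
β = 30 − α = 12.20.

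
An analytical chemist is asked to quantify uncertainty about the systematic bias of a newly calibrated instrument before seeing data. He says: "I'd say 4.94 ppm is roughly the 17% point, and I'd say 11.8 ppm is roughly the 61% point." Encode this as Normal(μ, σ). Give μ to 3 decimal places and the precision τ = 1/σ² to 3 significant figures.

For Normal(μ,σ), the p-quantile is μ + z_p·σ. Here z_{0.17} = -0.9542, z_{0.61} = 0.2793.
So 4.94 = μ − 0.9542σ and 11.8 = μ + 0.2793σ.
Subtracting: σ = (11.8 − 4.94)/(0.2793 − (-0.9542)) = 5.561.
Then μ = 4.94 − (-0.9542)·5.561 = 10.247.
Precision τ = 1/σ² = 1/5.561² = 0.0323.

μ = 10.247, τ = 0.0323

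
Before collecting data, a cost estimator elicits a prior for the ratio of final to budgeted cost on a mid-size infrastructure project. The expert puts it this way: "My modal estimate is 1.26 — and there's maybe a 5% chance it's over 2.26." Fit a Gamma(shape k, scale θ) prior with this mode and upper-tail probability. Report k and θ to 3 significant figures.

Gamma(k,θ) with k>1 has mode (k−1)θ, so θ = 1.26/(k−1).
Need P(X < 2.26) = 0.95 with θ tied to k this way. Start at k = 2, θ = 1.26: P(X<2.26) ≈ 0.535.
Too low — raise k to concentrate. Iterating converges to k ≈ 9.17.
Then θ = 1.26/(9.17−1) ≈ 0.154.

k ≈ 9.17, θ ≈ 0.154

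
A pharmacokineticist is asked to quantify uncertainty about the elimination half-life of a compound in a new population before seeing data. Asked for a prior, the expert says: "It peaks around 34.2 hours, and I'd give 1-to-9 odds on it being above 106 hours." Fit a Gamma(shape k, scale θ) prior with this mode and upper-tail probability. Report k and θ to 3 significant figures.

k ≈ 2.48, θ ≈ 23.1

Gamma(k,θ) with k>1 has mode (k−1)θ, so θ = 34.2/(k−1).
Need P(X < 106) = 0.9 with θ tied to k this way. Start at k = 2, θ = 34.2: P(X<106) ≈ 0.815.
Too low — raise k to concentrate. Iterating converges to k ≈ 2.48.
Then θ = 34.2/(2.48−1) ≈ 23.1.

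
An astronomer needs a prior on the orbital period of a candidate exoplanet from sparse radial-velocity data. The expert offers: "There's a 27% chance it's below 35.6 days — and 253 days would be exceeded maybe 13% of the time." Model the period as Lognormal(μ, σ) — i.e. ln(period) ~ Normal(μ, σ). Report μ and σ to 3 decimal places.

If T ~ Lognormal(μ,σ) then ln T ~ Normal(μ,σ), so the p-quantile of ln T is μ + z_p·σ.
ln(35.6) = 3.572 and ln(253) = 5.533; z_{0.27} = -0.6128, z_{0.87} = 1.126.
σ = (5.533 − 3.572)/(1.126 − (-0.6128)) = 1.128.
μ = 3.572 − (-0.6128)·1.128 = 4.263.

μ ≈ 4.263, σ ≈ 1.128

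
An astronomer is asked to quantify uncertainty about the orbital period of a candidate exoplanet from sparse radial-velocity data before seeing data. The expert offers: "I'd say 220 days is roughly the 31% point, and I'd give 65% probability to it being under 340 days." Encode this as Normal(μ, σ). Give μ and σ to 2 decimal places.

For Normal(μ,σ), the p-quantile is μ + z_p·σ. Here z_{0.31} = -0.4959, z_{0.65} = 0.3853.
So 220 = μ − 0.4959σ and 340 = μ + 0.3853σ.
Subtracting: σ = (340 − 220)/(0.3853 − (-0.4959)) = 136.18.
Then μ = 220 − (-0.4959)·136.18 = 287.53.

μ = 287.53, σ = 136.18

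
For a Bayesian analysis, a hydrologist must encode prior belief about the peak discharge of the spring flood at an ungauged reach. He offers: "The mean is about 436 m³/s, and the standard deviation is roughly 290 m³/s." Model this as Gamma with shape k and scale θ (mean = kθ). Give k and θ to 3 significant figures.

For Gamma(k, scale θ): mean = kθ, variance = kθ², so CV = 1/√k.
CV = SD/mean = 290/436 = 0.6651, hence k = 1/CV² = 2.26.
Then θ = mean/k = 436/2.26 = 193.

k ≈ 2.26, θ ≈ 193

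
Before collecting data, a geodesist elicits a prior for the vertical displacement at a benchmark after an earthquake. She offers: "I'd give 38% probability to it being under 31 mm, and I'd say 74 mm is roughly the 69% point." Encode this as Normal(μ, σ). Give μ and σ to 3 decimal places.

μ = 47.392, σ = 53.661

For Normal(μ,σ), the p-quantile is μ + z_p·σ. Here z_{0.38} = -0.3055, z_{0.69} = 0.4959.
So 31 = μ − 0.3055σ and 74 = μ + 0.4959σ.
Subtracting: σ = (74 − 31)/(0.4959 − (-0.3055)) = 53.661.
Then μ = 31 − (-0.3055)·53.661 = 47.392.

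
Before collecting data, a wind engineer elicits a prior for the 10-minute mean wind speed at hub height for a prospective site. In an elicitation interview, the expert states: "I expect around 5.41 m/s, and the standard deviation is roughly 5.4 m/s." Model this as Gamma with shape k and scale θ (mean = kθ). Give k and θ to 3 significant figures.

For Gamma(k, scale θ): mean = kθ, variance = kθ², so CV = 1/√k.
CV = SD/mean = 5.4/5.41 = 0.9982, hence k = 1/CV² = 1.
Then θ = mean/k = 5.41/1 = 5.39.

k ≈ 1, θ ≈ 5.39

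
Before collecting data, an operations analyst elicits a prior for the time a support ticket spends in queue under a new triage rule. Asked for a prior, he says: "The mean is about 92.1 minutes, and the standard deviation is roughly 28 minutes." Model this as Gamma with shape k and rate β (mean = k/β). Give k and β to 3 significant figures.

For Gamma(k, rate β): mean = k/β, variance = k/β², so CV = 1/√k.
CV = SD/mean = 28/92.1 = 0.304, hence k = 1/CV² = 10.8.
Then β = k/mean = 10.8/92.1 = 0.117.

k ≈ 10.8, β ≈ 0.117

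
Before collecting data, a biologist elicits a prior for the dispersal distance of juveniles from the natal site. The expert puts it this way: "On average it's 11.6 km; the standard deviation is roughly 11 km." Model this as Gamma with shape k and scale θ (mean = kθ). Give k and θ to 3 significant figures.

k ≈ 1.11, θ ≈ 10.4

For Gamma(k, scale θ): mean = kθ, variance = kθ², so CV = 1/√k.
CV = SD/mean = 11/11.6 = 0.9483, hence k = 1/CV² = 1.11.
Then θ = mean/k = 11.6/1.11 = 10.4.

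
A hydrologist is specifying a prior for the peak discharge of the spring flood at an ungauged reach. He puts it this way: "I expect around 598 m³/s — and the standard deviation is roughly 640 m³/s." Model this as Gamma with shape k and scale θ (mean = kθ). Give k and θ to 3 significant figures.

k ≈ 0.873, θ ≈ 685

For Gamma(k, scale θ): mean = kθ, variance = kθ², so CV = 1/√k.
CV = SD/mean = 640/598 = 1.07, hence k = 1/CV² = 0.873.
Then θ = mean/k = 598/0.873 = 685.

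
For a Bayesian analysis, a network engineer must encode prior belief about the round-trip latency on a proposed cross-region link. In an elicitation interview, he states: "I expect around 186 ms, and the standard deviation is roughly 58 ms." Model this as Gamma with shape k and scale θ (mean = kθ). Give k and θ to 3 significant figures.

For Gamma(k, scale θ): mean = kθ, variance = kθ², so CV = 1/√k.
CV = SD/mean = 58/186 = 0.3118, hence k = 1/CV² = 10.3.
Then θ = mean/k = 186/10.3 = 18.1.

k ≈ 10.3, θ ≈ 18.1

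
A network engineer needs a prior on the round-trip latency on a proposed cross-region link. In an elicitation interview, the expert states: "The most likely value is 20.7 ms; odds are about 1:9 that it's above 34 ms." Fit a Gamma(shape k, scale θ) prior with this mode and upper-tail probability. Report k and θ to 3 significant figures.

k ≈ 8.66, θ ≈ 2.7

Gamma(k,θ) with k>1 has mode (k−1)θ, so θ = 20.7/(k−1).
Need P(X < 34) = 0.9 with θ tied to k this way. Start at k = 2, θ = 20.7: P(X<34) ≈ 0.489.
Too low — raise k to concentrate. Iterating converges to k ≈ 8.66.
Then θ = 20.7/(8.66−1) ≈ 2.7.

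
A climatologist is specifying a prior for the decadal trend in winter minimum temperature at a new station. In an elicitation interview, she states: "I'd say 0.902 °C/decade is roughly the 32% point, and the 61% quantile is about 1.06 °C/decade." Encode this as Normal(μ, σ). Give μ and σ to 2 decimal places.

μ = 1.00, σ = 0.21

For Normal(μ,σ), the p-quantile is μ + z_p·σ. Here z_{0.32} = -0.4677, z_{0.61} = 0.2793.
So 0.902 = μ − 0.4677σ and 1.06 = μ + 0.2793σ.
Subtracting: σ = (1.06 − 0.902)/(0.2793 − (-0.4677)) = 0.21.
Then μ = 0.902 − (-0.4677)·0.21 = 1.00.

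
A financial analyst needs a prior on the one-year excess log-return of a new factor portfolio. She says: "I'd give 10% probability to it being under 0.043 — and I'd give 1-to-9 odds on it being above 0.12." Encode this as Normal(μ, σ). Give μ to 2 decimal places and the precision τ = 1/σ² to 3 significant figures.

For Normal(μ,σ), the p-quantile is μ + z_p·σ. Here z_{0.1} = -1.282, z_{0.9} = 1.282.
So 0.043 = μ − 1.282σ and 0.12 = μ + 1.282σ.
Subtracting: σ = (0.12 − 0.043)/(1.282 − (-1.282)) = 0.03.
Then μ = 0.043 − (-1.282)·0.03 = 0.08.
Precision τ = 1/σ² = 1/0.03004² = 1110.

μ = 0.08, τ = 1110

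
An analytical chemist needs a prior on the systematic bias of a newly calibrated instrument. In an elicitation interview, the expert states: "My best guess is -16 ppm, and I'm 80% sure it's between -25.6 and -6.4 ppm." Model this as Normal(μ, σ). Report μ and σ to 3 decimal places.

μ = -16.000, σ = 7.491

A symmetric 80% interval runs μ ± z·σ with z = 1.282.
Half-width = 9.6, so σ = 9.6/1.282 = 7.491.
μ is the stated best guess, -16.000.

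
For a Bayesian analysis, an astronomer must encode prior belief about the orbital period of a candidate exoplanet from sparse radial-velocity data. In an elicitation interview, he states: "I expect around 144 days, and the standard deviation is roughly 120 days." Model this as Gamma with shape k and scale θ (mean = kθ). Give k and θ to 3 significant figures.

For Gamma(k, scale θ): mean = kθ, variance = kθ², so CV = 1/√k.
CV = SD/mean = 120/144 = 0.8333, hence k = 1/CV² = 1.44.
Then θ = mean/k = 144/1.44 = 100.

k ≈ 1.44, θ ≈ 100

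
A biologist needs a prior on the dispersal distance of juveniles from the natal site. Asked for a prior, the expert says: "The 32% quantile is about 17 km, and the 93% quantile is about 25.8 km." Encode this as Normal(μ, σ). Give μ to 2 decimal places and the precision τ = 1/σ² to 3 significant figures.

μ = 19.12, τ = 0.0488

The p-quantile of Normal(μ,σ) is μ + z_p·σ, with z_{0.32} = -0.4677 and z_{0.93} = 1.476.
Eliminate σ: μ = (z₂·x₁ − z₁·x₂)/(z₂ − z₁) = (1.476·17 − (-0.4677)·25.8)/1.943 = 19.12.
Then σ = (x₂ − x₁)/(z₂ − z₁) = (25.8 − 17)/1.943 = 4.53.
Precision τ = 1/σ² = 1/4.528² = 0.0488.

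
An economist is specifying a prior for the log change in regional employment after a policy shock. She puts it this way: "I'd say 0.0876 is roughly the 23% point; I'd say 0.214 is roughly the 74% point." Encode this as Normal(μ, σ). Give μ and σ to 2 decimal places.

μ = 0.16, σ = 0.09

The p-quantile of Normal(μ,σ) is μ + z_p·σ, with z_{0.23} = -0.7388 and z_{0.74} = 0.6433.
Eliminate σ: μ = (z₂·x₁ − z₁·x₂)/(z₂ − z₁) = (0.6433·0.0876 − (-0.7388)·0.214)/1.382 = 0.16.
Then σ = (x₂ − x₁)/(z₂ − z₁) = (0.214 − 0.0876)/1.382 = 0.09.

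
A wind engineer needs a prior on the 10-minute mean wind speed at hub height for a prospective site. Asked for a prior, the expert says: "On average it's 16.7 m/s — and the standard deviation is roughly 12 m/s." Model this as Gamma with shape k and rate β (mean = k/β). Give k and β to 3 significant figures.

For Gamma(k, rate β): mean = k/β, variance = k/β², so CV = 1/√k.
CV = SD/mean = 12/16.7 = 0.7186, hence k = 1/CV² = 1.94.
Then β = k/mean = 1.94/16.7 = 0.116.

k ≈ 1.94, β ≈ 0.116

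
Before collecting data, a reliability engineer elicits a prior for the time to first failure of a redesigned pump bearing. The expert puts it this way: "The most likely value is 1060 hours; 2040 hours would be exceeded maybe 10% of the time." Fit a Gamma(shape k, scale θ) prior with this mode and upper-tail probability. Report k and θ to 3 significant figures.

k ≈ 5.46, θ ≈ 237

Gamma(k,θ) with k>1 has mode (k−1)θ, so θ = 1060/(k−1).
Need P(X < 2040) = 0.9 with θ tied to k this way. Start at k = 2, θ = 1060: P(X<2040) ≈ 0.573.
Too low — raise k to concentrate. Iterating converges to k ≈ 5.46.
Then θ = 1060/(5.46−1) ≈ 237.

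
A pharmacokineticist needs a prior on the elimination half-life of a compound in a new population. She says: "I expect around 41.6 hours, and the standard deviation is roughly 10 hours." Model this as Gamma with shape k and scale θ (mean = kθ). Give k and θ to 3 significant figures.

k ≈ 17.3, θ ≈ 2.4

For Gamma(k, scale θ): mean = kθ, variance = kθ², so CV = 1/√k.
CV = SD/mean = 10/41.6 = 0.2404, hence k = 1/CV² = 17.3.
Then θ = mean/k = 41.6/17.3 = 2.4.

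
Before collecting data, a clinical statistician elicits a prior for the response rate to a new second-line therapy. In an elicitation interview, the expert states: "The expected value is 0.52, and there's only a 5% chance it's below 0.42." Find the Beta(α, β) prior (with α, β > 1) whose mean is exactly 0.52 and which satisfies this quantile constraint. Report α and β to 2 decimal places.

With mean 0.52 fixed, write α = 0.52s, β = 0.48s where s = α+β.
Need P(θ < 0.42) = 0.05 under Beta(0.52s, 0.48s). Normal approximation: (q−m)/√(m(1−m)/s) ≈ z_{0.05} = -1.64, so s ≈ 0.52·0.48·(-1.64)²/(0.42−0.52)² = 67.5.
At s = 67.5: P(θ<0.42) ≈ 0.049. Adjusting to match 0.05 gives s ≈ 67.13.
So α = 0.52·67.13 ≈ 34.91, β = 0.48·67.13 ≈ 32.22.

α ≈ 34.91, β ≈ 32.22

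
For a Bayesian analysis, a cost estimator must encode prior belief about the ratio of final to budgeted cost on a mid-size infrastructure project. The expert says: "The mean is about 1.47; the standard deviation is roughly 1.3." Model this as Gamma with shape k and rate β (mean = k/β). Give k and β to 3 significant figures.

For Gamma(k, rate β): mean = k/β, variance = k/β², so CV = 1/√k.
CV = SD/mean = 1.3/1.47 = 0.8844, hence k = 1/CV² = 1.28.
Then β = k/mean = 1.28/1.47 = 0.87.

k ≈ 1.28, β ≈ 0.87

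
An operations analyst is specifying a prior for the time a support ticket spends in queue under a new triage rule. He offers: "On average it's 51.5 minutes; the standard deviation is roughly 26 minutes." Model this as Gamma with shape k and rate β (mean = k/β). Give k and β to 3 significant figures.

For Gamma(k, rate β): mean = k/β, variance = k/β², so CV = 1/√k.
CV = SD/mean = 26/51.5 = 0.5049, hence k = 1/CV² = 3.92.
Then β = k/mean = 3.92/51.5 = 0.0762.

k ≈ 3.92, β ≈ 0.0762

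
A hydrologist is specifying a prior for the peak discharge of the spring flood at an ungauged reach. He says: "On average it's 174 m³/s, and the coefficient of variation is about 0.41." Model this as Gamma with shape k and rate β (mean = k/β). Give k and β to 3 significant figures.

k ≈ 5.95, β ≈ 0.0342

For Gamma(k, rate β): mean = k/β, variance = k/β², so CV = 1/√k.
CV = 0.41, hence k = 1/CV² = 5.95.
Then β = k/mean = 5.95/174 = 0.0342.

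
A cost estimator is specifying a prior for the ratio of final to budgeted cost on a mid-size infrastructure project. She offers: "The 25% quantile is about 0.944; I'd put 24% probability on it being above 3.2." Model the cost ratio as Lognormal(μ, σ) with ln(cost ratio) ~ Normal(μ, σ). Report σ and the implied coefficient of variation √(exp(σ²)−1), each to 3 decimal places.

If T ~ Lognormal(μ,σ) then ln T ~ Normal(μ,σ), so the p-quantile of ln T is μ + z_p·σ.
ln(0.944) = -0.05763 and ln(3.2) = 1.163; z_{0.25} = -0.6745, z_{0.76} = 0.7063.
σ = (1.163 − -0.05763)/(0.7063 − (-0.6745)) = 0.884.
μ = -0.05763 − (-0.6745)·0.884 = 0.539.
CV = √(exp(σ²)−1) = √(exp(0.7817)−1) = 1.089.

σ ≈ 0.884, CV ≈ 1.089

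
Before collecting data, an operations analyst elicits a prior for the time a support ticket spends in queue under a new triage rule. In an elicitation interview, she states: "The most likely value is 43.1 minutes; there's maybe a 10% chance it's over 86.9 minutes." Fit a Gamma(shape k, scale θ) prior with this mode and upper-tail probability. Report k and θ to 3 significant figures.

k ≈ 4.9, θ ≈ 11

Gamma(k,θ) with k>1 has mode (k−1)θ, so θ = 43.1/(k−1).
Need P(X < 86.9) = 0.9 with θ tied to k this way. Start at k = 2, θ = 43.1: P(X<86.9) ≈ 0.598.
Too low — raise k to concentrate. Iterating converges to k ≈ 4.9.
Then θ = 43.1/(4.9−1) ≈ 11.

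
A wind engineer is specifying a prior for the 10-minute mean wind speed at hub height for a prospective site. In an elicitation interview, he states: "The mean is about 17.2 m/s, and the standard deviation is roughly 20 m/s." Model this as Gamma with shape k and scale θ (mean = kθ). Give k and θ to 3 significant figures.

For Gamma(k, scale θ): mean = kθ, variance = kθ², so CV = 1/√k.
CV = SD/mean = 20/17.2 = 1.163, hence k = 1/CV² = 0.74.
Then θ = mean/k = 17.2/0.74 = 23.3.

k ≈ 0.74, θ ≈ 23.3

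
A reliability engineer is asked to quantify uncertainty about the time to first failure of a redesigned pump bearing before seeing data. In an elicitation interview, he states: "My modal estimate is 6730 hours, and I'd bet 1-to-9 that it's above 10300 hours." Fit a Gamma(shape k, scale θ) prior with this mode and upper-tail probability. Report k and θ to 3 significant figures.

Gamma(k,θ) with k>1 has mode (k−1)θ, so θ = 6730/(k−1).
Need P(X < 10300) = 0.9 with θ tied to k this way. Start at k = 2, θ = 6730: P(X<10300) ≈ 0.452.
Too low — raise k to concentrate. Iterating converges to k ≈ 11.3.
Then θ = 6730/(11.3−1) ≈ 653.

k ≈ 11.3, θ ≈ 653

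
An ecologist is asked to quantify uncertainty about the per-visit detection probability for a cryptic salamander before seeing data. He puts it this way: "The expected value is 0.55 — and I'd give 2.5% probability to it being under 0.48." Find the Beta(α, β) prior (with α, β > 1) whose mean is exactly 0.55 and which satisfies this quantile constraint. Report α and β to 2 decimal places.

With mean 0.55 fixed, write α = 0.55s, β = 0.45s where s = α+β.
Need P(θ < 0.48) = 0.025 under Beta(0.55s, 0.45s). Normal approximation: (q−m)/√(m(1−m)/s) ≈ z_{0.025} = -1.96, so s ≈ 0.55·0.45·(-1.96)²/(0.48−0.55)² = 194.0.
At s = 194.0: P(θ<0.48) ≈ 0.025. Adjusting to match 0.025 gives s ≈ 195.31.
So α = 0.55·195.31 ≈ 107.42, β = 0.45·195.31 ≈ 87.89.

α ≈ 107.42, β ≈ 87.89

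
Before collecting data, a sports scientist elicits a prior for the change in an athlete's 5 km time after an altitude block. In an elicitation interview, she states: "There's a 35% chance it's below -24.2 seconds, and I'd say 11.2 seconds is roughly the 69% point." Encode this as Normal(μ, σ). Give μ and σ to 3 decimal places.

μ = -8.720, σ = 40.174

For Normal(μ,σ), the p-quantile is μ + z_p·σ. Here z_{0.35} = -0.3853, z_{0.69} = 0.4959.
So -24.2 = μ − 0.3853σ and 11.2 = μ + 0.4959σ.
Subtracting: σ = (11.2 − -24.2)/(0.4959 − (-0.3853)) = 40.174.
Then μ = -24.2 − (-0.3853)·40.174 = -8.720.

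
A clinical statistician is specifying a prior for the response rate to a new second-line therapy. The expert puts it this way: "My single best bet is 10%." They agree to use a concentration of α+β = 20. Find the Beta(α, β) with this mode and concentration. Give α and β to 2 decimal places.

α = 2.80, β = 17.20

For α,β > 1 the Beta mode is (α−1)/(α+β−2). With α+β = 20, the mode is (α−1)/18.
Set (α−1)/18 = 0.1 → α = 1 + 0.1·18 = 2.80.
β = 20 − α = 17.20.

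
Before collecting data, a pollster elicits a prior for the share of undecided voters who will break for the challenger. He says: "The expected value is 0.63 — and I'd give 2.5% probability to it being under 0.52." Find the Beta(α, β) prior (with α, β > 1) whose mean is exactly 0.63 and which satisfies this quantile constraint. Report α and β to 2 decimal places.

α ≈ 48.52, β ≈ 28.49

With mean 0.63 fixed, write α = 0.63s, β = 0.37s where s = α+β.
Need P(θ < 0.52) = 0.025 under Beta(0.63s, 0.37s). Normal approximation: (q−m)/√(m(1−m)/s) ≈ z_{0.025} = -1.96, so s ≈ 0.63·0.37·(-1.96)²/(0.52−0.63)² = 74.0.
At s = 74.0: P(θ<0.52) ≈ 0.027. Adjusting to match 0.025 gives s ≈ 77.01.
So α = 0.63·77.01 ≈ 48.52, β = 0.37·77.01 ≈ 28.49.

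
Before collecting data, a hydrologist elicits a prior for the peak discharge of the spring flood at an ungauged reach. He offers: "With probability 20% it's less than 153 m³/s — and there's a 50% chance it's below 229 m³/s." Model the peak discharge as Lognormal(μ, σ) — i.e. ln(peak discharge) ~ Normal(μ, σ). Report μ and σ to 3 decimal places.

If T ~ Lognormal(μ,σ) then ln T ~ Normal(μ,σ), so the p-quantile of ln T is μ + z_p·σ.
ln(153) = 5.03 and ln(229) = 5.434; z_{0.2} = -0.8416, z_{0.5} = 0.
σ = (5.434 − 5.03)/(0 − (-0.8416)) = 0.479.
μ = 5.03 − (-0.8416)·0.479 = 5.434.

μ ≈ 5.434, σ ≈ 0.479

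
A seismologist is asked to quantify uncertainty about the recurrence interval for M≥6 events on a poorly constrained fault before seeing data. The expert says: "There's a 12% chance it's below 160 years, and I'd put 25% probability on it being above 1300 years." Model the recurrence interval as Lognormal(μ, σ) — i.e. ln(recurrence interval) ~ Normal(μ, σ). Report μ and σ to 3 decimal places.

μ ≈ 6.406, σ ≈ 1.133

If T ~ Lognormal(μ,σ) then ln T ~ Normal(μ,σ), so the p-quantile of ln T is μ + z_p·σ.
ln(160) = 5.075 and ln(1300) = 7.17; z_{0.12} = -1.175, z_{0.75} = 0.6745.
σ = (7.17 − 5.075)/(0.6745 − (-1.175)) = 1.133.
μ = 5.075 − (-1.175)·1.133 = 6.406.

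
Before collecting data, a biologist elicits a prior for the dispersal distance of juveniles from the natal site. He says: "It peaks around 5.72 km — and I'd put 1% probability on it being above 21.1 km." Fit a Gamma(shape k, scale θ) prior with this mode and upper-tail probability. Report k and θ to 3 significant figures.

Gamma(k,θ) with k>1 has mode (k−1)θ, so θ = 5.72/(k−1).
Need P(X < 21.1) = 0.99 with θ tied to k this way. Start at k = 2, θ = 5.72: P(X<21.1) ≈ 0.883.
Too low — raise k to concentrate. Iterating converges to k ≈ 3.51.
Then θ = 5.72/(3.51−1) ≈ 2.28.

k ≈ 3.51, θ ≈ 2.28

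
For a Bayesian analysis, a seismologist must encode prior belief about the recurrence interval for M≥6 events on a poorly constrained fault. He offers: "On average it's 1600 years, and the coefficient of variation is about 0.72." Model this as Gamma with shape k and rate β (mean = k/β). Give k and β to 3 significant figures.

For Gamma(k, rate β): mean = k/β, variance = k/β², so CV = 1/√k.
CV = 0.72, hence k = 1/CV² = 1.93.
Then β = k/mean = 1.93/1600 = 0.00121.

k ≈ 1.93, β ≈ 0.00121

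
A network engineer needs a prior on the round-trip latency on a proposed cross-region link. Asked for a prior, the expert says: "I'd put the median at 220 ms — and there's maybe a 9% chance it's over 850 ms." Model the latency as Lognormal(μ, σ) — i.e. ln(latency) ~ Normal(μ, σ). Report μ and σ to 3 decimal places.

μ ≈ 5.394, σ ≈ 1.008

If T ~ Lognormal(μ,σ) then ln T ~ Normal(μ,σ), so the p-quantile of ln T is μ + z_p·σ.
ln(220) = 5.394 and ln(850) = 6.745; z_{0.5} = 0, z_{0.91} = 1.341.
σ = (6.745 − 5.394)/(1.341 − (0)) = 1.008.
μ = 5.394 − (0)·1.008 = 5.394.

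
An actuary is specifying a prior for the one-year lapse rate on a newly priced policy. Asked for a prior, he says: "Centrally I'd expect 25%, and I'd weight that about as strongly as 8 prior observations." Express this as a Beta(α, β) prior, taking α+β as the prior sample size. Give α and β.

α = 2, β = 6

Under the effective-sample-size interpretation, Beta(α, β) has prior mean α/(α+β) and prior sample size α+β.
So α+β = 8 and α/(α+β) = 0.25, giving α = 0.25·8 = 2 and β = 8 − 2 = 6.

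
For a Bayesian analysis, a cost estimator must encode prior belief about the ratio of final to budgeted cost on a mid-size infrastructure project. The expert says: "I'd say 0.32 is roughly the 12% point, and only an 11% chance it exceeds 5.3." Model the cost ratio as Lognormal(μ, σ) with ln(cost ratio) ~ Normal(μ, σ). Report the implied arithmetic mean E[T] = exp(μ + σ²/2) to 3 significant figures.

If T ~ Lognormal(μ,σ) then ln T ~ Normal(μ,σ), so the p-quantile of ln T is μ + z_p·σ.
ln(0.32) = -1.139 and ln(5.3) = 1.668; z_{0.12} = -1.175, z_{0.89} = 1.227.
σ = (1.668 − -1.139)/(1.227 − (-1.175)) = 1.169.
μ = -1.139 − (-1.175)·1.169 = 0.234.
E[T] = exp(μ + σ²/2) = exp(0.234 + 0.6832) = 2.5.

E[T] ≈ 2.5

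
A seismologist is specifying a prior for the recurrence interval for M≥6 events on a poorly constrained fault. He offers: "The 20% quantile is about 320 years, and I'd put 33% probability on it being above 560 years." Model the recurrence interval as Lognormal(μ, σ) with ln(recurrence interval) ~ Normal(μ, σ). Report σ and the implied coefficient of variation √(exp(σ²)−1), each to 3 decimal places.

σ ≈ 0.437, CV ≈ 0.458

If T ~ Lognormal(μ,σ) then ln T ~ Normal(μ,σ), so the p-quantile of ln T is μ + z_p·σ.
ln(320) = 5.768 and ln(560) = 6.328; z_{0.2} = -0.8416, z_{0.67} = 0.4399.
σ = (6.328 − 5.768)/(0.4399 − (-0.8416)) = 0.437.
μ = 5.768 − (-0.8416)·0.437 = 6.136.
CV = √(exp(σ²)−1) = √(exp(0.1907)−1) = 0.458.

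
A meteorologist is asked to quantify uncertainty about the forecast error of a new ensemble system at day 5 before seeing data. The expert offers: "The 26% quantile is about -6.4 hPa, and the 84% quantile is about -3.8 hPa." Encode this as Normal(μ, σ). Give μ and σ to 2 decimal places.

μ = -5.38, σ = 1.59

For Normal(μ,σ), the p-quantile is μ + z_p·σ. Here z_{0.26} = -0.6433, z_{0.84} = 0.9945.
So -6.4 = μ − 0.6433σ and -3.8 = μ + 0.9945σ.
Subtracting: σ = (-3.8 − -6.4)/(0.9945 − (-0.6433)) = 1.59.
Then μ = -6.4 − (-0.6433)·1.59 = -5.38.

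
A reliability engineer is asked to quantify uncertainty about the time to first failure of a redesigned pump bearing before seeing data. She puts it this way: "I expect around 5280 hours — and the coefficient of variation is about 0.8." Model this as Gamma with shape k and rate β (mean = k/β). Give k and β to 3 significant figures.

For Gamma(k, rate β): mean = k/β, variance = k/β², so CV = 1/√k.
CV = 0.8, hence k = 1/CV² = 1.56.
Then β = k/mean = 1.56/5280 = 0.000296.

k ≈ 1.56, β ≈ 0.000296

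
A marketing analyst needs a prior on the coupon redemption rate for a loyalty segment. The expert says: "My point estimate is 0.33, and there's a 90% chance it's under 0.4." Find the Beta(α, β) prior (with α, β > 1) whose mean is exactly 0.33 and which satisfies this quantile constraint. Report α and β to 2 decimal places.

α ≈ 24.99, β ≈ 50.75

With mean 0.33 fixed, write α = 0.33s, β = 0.67s where s = α+β.
Need P(θ < 0.4) = 0.9 under Beta(0.33s, 0.67s). Normal approximation: (q−m)/√(m(1−m)/s) ≈ z_{0.9} = 1.28, so s ≈ 0.33·0.67·(1.28)²/(0.4−0.33)² = 74.1.
At s = 74.1: P(θ<0.4) ≈ 0.898. Adjusting to match 0.9 gives s ≈ 75.74.
So α = 0.33·75.74 ≈ 24.99, β = 0.67·75.74 ≈ 50.75.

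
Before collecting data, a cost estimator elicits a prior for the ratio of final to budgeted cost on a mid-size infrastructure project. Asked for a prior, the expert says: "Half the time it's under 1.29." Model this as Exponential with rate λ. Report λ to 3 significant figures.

Exponential median = ln 2 / λ, so λ = ln 2 / 1.29 = 0.537.

λ ≈ 0.537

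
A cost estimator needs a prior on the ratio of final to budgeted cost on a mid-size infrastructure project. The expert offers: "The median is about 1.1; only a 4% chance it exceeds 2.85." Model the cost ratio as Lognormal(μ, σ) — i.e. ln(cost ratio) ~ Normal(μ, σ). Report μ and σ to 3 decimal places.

μ ≈ 0.095, σ ≈ 0.544

If T ~ Lognormal(μ,σ) then ln T ~ Normal(μ,σ), so the p-quantile of ln T is μ + z_p·σ.
ln(1.1) = 0.09531 and ln(2.85) = 1.047; z_{0.5} = 0, z_{0.96} = 1.751.
σ = (1.047 − 0.09531)/(1.751 − (0)) = 0.544.
μ = 0.09531 − (0)·0.544 = 0.095.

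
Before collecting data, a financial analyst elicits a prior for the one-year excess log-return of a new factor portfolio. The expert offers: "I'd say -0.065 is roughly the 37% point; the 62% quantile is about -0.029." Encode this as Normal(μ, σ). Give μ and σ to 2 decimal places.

For Normal(μ,σ), the p-quantile is μ + z_p·σ. Here z_{0.37} = -0.3319, z_{0.62} = 0.3055.
So -0.065 = μ − 0.3319σ and -0.029 = μ + 0.3055σ.
Subtracting: σ = (-0.029 − -0.065)/(0.3055 − (-0.3319)) = 0.06.
Then μ = -0.065 − (-0.3319)·0.06 = -0.05.

μ = -0.05, σ = 0.06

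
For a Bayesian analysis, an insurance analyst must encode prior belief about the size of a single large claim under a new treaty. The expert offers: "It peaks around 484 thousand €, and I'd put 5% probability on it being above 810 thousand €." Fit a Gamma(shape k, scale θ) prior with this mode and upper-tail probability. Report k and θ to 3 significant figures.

k ≈ 11.5, θ ≈ 46

Gamma(k,θ) with k>1 has mode (k−1)θ, so θ = 484/(k−1).
Need P(X < 810) = 0.95 with θ tied to k this way. Start at k = 2, θ = 484: P(X<810) ≈ 0.498.
Too low — raise k to concentrate. Iterating converges to k ≈ 11.5.
Then θ = 484/(11.5−1) ≈ 46.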